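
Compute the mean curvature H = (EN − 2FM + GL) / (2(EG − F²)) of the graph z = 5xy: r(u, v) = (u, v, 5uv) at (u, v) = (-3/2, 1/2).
H = 375*sqrt(254)/32258

With E = 25*v^2 + 1, F = 25*u*v, G = 25*u^2 + 1, L = 0, M = 5/sqrt(25*u^2 + 25*v^2 + 1), N = 0, assemble
  H = (EN − 2FM + GL) / (2(EG − F²)) = -125*u*v/(25*u^2 + 25*v^2 + 1)^(3/2).
At (u, v) = (-3/2, 1/2): H = 375*sqrt(254)/32258.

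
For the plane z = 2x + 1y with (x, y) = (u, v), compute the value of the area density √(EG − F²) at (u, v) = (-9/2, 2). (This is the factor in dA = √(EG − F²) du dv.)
√(EG − F²)|_{(-9/2, 2)} = sqrt(6)

E = 5, F = 2, G = 2, so EG − F² = 6. Taking the positive square root: √(EG − F²) = sqrt(6). At (u, v) = (-9/2, 2): sqrt(6).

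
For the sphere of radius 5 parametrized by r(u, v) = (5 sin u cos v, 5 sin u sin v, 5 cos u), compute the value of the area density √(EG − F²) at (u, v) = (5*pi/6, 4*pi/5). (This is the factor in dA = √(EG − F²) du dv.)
√(EG − F²)|_{(5*pi/6, 4*pi/5)} = 25/2

E = 25, F = 0, G = 25*sin(u)^2, so EG − F² = 625*sin(u)^2. Taking the positive square root: √(EG − F²) = 25*Abs(sin(u)). At (u, v) = (5*pi/6, 4*pi/5): 25/2.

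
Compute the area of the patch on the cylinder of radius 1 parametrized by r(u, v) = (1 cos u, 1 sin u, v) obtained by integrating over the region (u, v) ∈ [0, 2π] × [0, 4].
Area = 8*pi

Area = ∫∫ √(EG − F²) du dv with √(EG − F²) = 1. Integrating over [0, 2π] × [0, 4] gives 8*pi.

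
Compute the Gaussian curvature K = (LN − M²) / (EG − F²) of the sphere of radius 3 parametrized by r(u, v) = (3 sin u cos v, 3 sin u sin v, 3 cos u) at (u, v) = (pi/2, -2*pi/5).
K = 1/9

Coefficients of the first fundamental form: E = 9, F = 0, G = 9*sin(u)^2.
Coefficients of the second fundamental form: L = -3*sin(u)/Abs(sin(u)), M = 0, N = -3*sin(u)^3/Abs(sin(u)).
Assemble K = (LN − M²)/(EG − F²) = 1/9. At (u, v) = (pi/2, -2*pi/5): K = 1/9.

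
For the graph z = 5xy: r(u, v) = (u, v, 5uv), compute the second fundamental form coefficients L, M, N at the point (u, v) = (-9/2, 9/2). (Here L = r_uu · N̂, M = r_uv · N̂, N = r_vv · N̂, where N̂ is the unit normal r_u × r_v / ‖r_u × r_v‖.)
L = 0;  M = 5*sqrt(4054)/2027;  N = 0

Compute the unit normal N̂(u, v) = (-5*v/sqrt(25*u^2 + 25*v^2 + 1), -5*u/sqrt(25*u^2 + 25*v^2 + 1), 1/sqrt(25*u^2 + 25*v^2 + 1)), and the second partials r_uu, r_uv, r_vv. Take dot products:
  L(u, v) = r_uu · N̂ = 0,
  M(u, v) = r_uv · N̂ = 5/sqrt(25*u^2 + 25*v^2 + 1),
  N(u, v) = r_vv · N̂ = 0.
Evaluating at (u, v) = (-9/2, 9/2):
  L = 0, M = 5*sqrt(4054)/2027, N = 0.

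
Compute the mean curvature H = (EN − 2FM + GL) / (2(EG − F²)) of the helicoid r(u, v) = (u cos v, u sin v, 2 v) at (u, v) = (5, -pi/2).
H = 0

With E = 1, F = 0, G = u^2 + 4, L = 0, M = -2/sqrt(u^2 + 4), N = 0, assemble
  H = (EN − 2FM + GL) / (2(EG − F²)) = 0.
At (u, v) = (5, -pi/2): H = 0.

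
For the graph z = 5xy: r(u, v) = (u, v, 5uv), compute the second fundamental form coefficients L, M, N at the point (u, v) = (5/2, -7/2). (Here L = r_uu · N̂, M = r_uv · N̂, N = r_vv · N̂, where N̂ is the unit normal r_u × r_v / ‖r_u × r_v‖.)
L = 0;  M = 5*sqrt(206)/309;  N = 0

Compute the unit normal N̂(u, v) = (-5*v/sqrt(25*u^2 + 25*v^2 + 1), -5*u/sqrt(25*u^2 + 25*v^2 + 1), 1/sqrt(25*u^2 + 25*v^2 + 1)), and the second partials r_uu, r_uv, r_vv. Take dot products:
  L(u, v) = r_uu · N̂ = 0,
  M(u, v) = r_uv · N̂ = 5/sqrt(25*u^2 + 25*v^2 + 1),
  N(u, v) = r_vv · N̂ = 0.
Evaluating at (u, v) = (5/2, -7/2):
  L = 0, M = 5*sqrt(206)/309, N = 0.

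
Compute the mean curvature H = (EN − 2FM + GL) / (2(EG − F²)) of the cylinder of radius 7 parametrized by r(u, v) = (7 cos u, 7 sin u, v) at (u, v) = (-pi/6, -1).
H = -1/14

With E = 49, F = 0, G = 1, L = -7, M = 0, N = 0, assemble
  H = (EN − 2FM + GL) / (2(EG − F²)) = -1/14.
At (u, v) = (-pi/6, -1): H = -1/14.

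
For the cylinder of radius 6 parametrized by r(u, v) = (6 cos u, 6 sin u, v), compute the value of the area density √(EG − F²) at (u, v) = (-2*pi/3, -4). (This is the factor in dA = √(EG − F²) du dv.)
√(EG − F²)|_{(-2*pi/3, -4)} = 6

E = 36, F = 0, G = 1, so EG − F² = 36. Taking the positive square root: √(EG − F²) = 6. At (u, v) = (-2*pi/3, -4): 6.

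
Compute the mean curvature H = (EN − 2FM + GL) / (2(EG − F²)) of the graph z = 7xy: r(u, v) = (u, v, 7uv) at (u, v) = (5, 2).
H = -1715*sqrt(158)/337014

With E = 49*v^2 + 1, F = 49*u*v, G = 49*u^2 + 1, L = 0, M = 7/sqrt(49*u^2 + 49*v^2 + 1), N = 0, assemble
  H = (EN − 2FM + GL) / (2(EG − F²)) = -343*u*v/(49*u^2 + 49*v^2 + 1)^(3/2).
At (u, v) = (5, 2): H = -1715*sqrt(158)/337014.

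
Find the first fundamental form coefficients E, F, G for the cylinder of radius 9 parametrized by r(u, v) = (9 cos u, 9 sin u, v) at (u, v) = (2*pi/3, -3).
E = 81;  F = 0;  G = 1

Partials: r_u = (-9*sin(u), 9*cos(u), 0), r_v = (0, 0, 1). As functions of (u, v):
  E = r_u · r_u = 81,
  F = r_u · r_v = 0,
  G = r_v · r_v = 1.
Evaluating at (u, v) = (2*pi/3, -3): E = 81, F = 0, G = 1.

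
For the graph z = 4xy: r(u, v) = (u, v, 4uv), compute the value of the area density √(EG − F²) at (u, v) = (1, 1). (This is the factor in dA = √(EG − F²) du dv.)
√(EG − F²)|_{(1, 1)} = sqrt(33)

E = 16*v^2 + 1, F = 16*u*v, G = 16*u^2 + 1, so EG − F² = 16*u^2 + 16*v^2 + 1. Taking the positive square root: √(EG − F²) = sqrt(16*u^2 + 16*v^2 + 1). At (u, v) = (1, 1): sqrt(33).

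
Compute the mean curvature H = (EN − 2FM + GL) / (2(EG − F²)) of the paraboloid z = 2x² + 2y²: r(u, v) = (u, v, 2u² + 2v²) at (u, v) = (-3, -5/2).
H = 492*sqrt(5)/8575

With E = 16*u^2 + 1, F = 16*u*v, G = 16*v^2 + 1, L = 4/sqrt(16*u^2 + 16*v^2 + 1), M = 0, N = 4/sqrt(16*u^2 + 16*v^2 + 1), assemble
  H = (EN − 2FM + GL) / (2(EG − F²)) = 4*(8*u^2 + 8*v^2 + 1)/(16*u^2 + 16*v^2 + 1)^(3/2).
At (u, v) = (-3, -5/2): H = 492*sqrt(5)/8575.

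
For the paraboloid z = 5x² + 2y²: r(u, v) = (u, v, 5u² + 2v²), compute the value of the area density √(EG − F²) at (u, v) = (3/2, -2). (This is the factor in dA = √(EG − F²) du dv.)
√(EG − F²)|_{(3/2, -2)} = sqrt(290)

E = 100*u^2 + 1, F = 40*u*v, G = 16*v^2 + 1, so EG − F² = 100*u^2 + 16*v^2 + 1. Taking the positive square root: √(EG − F²) = sqrt(100*u^2 + 16*v^2 + 1). At (u, v) = (3/2, -2): sqrt(290).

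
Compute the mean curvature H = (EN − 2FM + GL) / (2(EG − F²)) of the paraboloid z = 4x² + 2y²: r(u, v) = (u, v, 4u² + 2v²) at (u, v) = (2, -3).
H = 1094*sqrt(401)/160801

With E = 64*u^2 + 1, F = 32*u*v, G = 16*v^2 + 1, L = 8/sqrt(64*u^2 + 16*v^2 + 1), M = 0, N = 4/sqrt(64*u^2 + 16*v^2 + 1), assemble
  H = (EN − 2FM + GL) / (2(EG − F²)) = 2*(64*u^2 + 32*v^2 + 3)/(64*u^2 + 16*v^2 + 1)^(3/2).
At (u, v) = (2, -3): H = 1094*sqrt(401)/160801.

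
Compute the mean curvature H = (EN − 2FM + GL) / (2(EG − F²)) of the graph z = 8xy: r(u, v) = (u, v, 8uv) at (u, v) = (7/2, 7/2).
H = -6272*sqrt(1569)/2461761

With E = 64*v^2 + 1, F = 64*u*v, G = 64*u^2 + 1, L = 0, M = 8/sqrt(64*u^2 + 64*v^2 + 1), N = 0, assemble
  H = (EN − 2FM + GL) / (2(EG − F²)) = -512*u*v/(64*u^2 + 64*v^2 + 1)^(3/2).
At (u, v) = (7/2, 7/2): H = -6272*sqrt(1569)/2461761.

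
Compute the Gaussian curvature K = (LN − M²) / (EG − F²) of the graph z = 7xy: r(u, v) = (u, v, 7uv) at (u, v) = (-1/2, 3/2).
K = -196/61009

Coefficients of the first fundamental form: E = 49*v^2 + 1, F = 49*u*v, G = 49*u^2 + 1.
Coefficients of the second fundamental form: L = 0, M = 7/sqrt(49*u^2 + 49*v^2 + 1), N = 0.
Assemble K = (LN − M²)/(EG − F²) = -49/(2401*u^4 + 4802*u^2*v^2 + 98*u^2 + 2401*v^4 + 98*v^2 + 1). At (u, v) = (-1/2, 3/2): K = -196/61009.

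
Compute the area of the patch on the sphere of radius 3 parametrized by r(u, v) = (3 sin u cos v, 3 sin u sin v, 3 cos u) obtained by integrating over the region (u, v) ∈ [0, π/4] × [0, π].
Area = 9*pi*(2 - sqrt(2))/2

Area = ∫∫ √(EG − F²) du dv with √(EG − F²) = 9*Abs(sin(u)). Integrating over [0, π/4] × [0, π] gives 9*pi*(2 - sqrt(2))/2.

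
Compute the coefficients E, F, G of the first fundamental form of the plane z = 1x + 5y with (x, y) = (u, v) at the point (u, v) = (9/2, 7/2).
E = 2;  F = 5;  G = 26

Partials: r_u = (1, 0, 1), r_v = (0, 1, 5). As functions of (u, v):
  E = r_u · r_u = 2,
  F = r_u · r_v = 5,
  G = r_v · r_v = 26.
Evaluating at (u, v) = (9/2, 7/2): E = 2, F = 5, G = 26.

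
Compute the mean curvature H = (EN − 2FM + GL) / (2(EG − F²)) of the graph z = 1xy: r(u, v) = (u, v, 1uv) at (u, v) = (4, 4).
H = -16*sqrt(33)/1089

With E = v^2 + 1, F = u*v, G = u^2 + 1, L = 0, M = 1/sqrt(u^2 + v^2 + 1), N = 0, assemble
  H = (EN − 2FM + GL) / (2(EG − F²)) = -u*v/(u^2 + v^2 + 1)^(3/2).
At (u, v) = (4, 4): H = -16*sqrt(33)/1089.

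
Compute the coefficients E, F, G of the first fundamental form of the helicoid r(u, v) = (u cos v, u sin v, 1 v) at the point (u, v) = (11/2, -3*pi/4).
E = 1;  F = 0;  G = 125/4

Partials: r_u = (cos(v), sin(v), 0), r_v = (-u*sin(v), u*cos(v), 1). As functions of (u, v):
  E = r_u · r_u = 1,
  F = r_u · r_v = 0,
  G = r_v · r_v = u^2 + 1.
Evaluating at (u, v) = (11/2, -3*pi/4): E = 1, F = 0, G = 125/4.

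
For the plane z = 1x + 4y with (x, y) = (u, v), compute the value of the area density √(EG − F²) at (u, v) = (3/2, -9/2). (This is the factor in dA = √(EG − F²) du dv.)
√(EG − F²)|_{(3/2, -9/2)} = 3*sqrt(2)

E = 2, F = 4, G = 17, so EG − F² = 18. Taking the positive square root: √(EG − F²) = 3*sqrt(2). At (u, v) = (3/2, -9/2): 3*sqrt(2).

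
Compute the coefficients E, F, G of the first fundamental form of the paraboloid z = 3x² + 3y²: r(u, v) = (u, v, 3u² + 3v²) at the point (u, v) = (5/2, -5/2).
E = 226;  F = -225;  G = 226

Partials: r_u = (1, 0, 6*u), r_v = (0, 1, 6*v). As functions of (u, v):
  E = r_u · r_u = 36*u^2 + 1,
  F = r_u · r_v = 36*u*v,
  G = r_v · r_v = 36*v^2 + 1.
Evaluating at (u, v) = (5/2, -5/2): E = 226, F = -225, G = 226.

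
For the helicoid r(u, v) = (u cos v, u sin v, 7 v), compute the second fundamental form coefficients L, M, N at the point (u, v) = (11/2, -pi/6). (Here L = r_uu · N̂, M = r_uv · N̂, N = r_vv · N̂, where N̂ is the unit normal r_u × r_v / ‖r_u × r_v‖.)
L = 0;  M = -14*sqrt(317)/317;  N = 0

Compute the unit normal N̂(u, v) = (7*sin(v)/sqrt(u^2 + 49), -7*cos(v)/sqrt(u^2 + 49), u/sqrt(u^2 + 49)), and the second partials r_uu, r_uv, r_vv. Take dot products:
  L(u, v) = r_uu · N̂ = 0,
  M(u, v) = r_uv · N̂ = -7/sqrt(u^2 + 49),
  N(u, v) = r_vv · N̂ = 0.
Evaluating at (u, v) = (11/2, -pi/6):
  L = 0, M = -14*sqrt(317)/317, N = 0.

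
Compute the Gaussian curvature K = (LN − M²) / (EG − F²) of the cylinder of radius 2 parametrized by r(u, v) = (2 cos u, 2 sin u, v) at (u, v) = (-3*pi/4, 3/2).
K = 0

Coefficients of the first fundamental form: E = 4, F = 0, G = 1.
Coefficients of the second fundamental form: L = -2, M = 0, N = 0.
Assemble K = (LN − M²)/(EG − F²) = 0. At (u, v) = (-3*pi/4, 3/2): K = 0.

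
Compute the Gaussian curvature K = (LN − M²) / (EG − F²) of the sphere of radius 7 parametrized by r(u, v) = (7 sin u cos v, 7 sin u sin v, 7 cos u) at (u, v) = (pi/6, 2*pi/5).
K = 1/49

Coefficients of the first fundamental form: E = 49, F = 0, G = 49*sin(u)^2.
Coefficients of the second fundamental form: L = -7*sin(u)/Abs(sin(u)), M = 0, N = -7*sin(u)^3/Abs(sin(u)).
Assemble K = (LN − M²)/(EG − F²) = 1/49. At (u, v) = (pi/6, 2*pi/5): K = 1/49.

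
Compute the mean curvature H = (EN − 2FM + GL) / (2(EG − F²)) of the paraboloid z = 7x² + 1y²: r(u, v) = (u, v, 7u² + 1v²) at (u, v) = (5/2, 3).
H = 1485*sqrt(1262)/1592644

With E = 196*u^2 + 1, F = 28*u*v, G = 4*v^2 + 1, L = 14/sqrt(196*u^2 + 4*v^2 + 1), M = 0, N = 2/sqrt(196*u^2 + 4*v^2 + 1), assemble
  H = (EN − 2FM + GL) / (2(EG − F²)) = 4*(49*u^2 + 7*v^2 + 2)/(196*u^2 + 4*v^2 + 1)^(3/2).
At (u, v) = (5/2, 3): H = 1485*sqrt(1262)/1592644.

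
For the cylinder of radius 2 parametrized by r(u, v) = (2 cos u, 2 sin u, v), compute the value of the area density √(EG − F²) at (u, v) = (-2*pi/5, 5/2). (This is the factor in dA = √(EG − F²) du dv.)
√(EG − F²)|_{(-2*pi/5, 5/2)} = 2

E = 4, F = 0, G = 1, so EG − F² = 4. Taking the positive square root: √(EG − F²) = 2. At (u, v) = (-2*pi/5, 5/2): 2.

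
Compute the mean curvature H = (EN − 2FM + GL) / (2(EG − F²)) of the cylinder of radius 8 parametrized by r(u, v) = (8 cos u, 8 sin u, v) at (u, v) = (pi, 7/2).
H = -1/16

With E = 64, F = 0, G = 1, L = -8, M = 0, N = 0, assemble
  H = (EN − 2FM + GL) / (2(EG − F²)) = -1/16.
At (u, v) = (pi, 7/2): H = -1/16.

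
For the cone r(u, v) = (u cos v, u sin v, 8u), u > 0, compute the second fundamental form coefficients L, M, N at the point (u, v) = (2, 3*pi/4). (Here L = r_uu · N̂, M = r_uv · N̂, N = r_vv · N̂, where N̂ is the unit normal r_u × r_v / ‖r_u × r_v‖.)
L = 0;  M = 0;  N = 16*sqrt(65)/65

Compute the unit normal N̂(u, v) = (-8*sqrt(65)*u*cos(v)/(65*Abs(u)), -8*sqrt(65)*u*sin(v)/(65*Abs(u)), sqrt(65)*u/(65*Abs(u))), and the second partials r_uu, r_uv, r_vv. Take dot products:
  L(u, v) = r_uu · N̂ = 0,
  M(u, v) = r_uv · N̂ = 0,
  N(u, v) = r_vv · N̂ = 8*sqrt(65)*u^2/(65*Abs(u)).
Evaluating at (u, v) = (2, 3*pi/4):
  L = 0, M = 0, N = 16*sqrt(65)/65.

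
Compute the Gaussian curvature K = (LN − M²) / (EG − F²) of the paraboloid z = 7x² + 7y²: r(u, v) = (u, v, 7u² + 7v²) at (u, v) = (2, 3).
K = 196/6497401

Coefficients of the first fundamental form: E = 196*u^2 + 1, F = 196*u*v, G = 196*v^2 + 1.
Coefficients of the second fundamental form: L = 14/sqrt(196*u^2 + 196*v^2 + 1), M = 0, N = 14/sqrt(196*u^2 + 196*v^2 + 1).
Assemble K = (LN − M²)/(EG − F²) = 196/(38416*u^4 + 76832*u^2*v^2 + 392*u^2 + 38416*v^4 + 392*v^2 + 1). At (u, v) = (2, 3): K = 196/6497401.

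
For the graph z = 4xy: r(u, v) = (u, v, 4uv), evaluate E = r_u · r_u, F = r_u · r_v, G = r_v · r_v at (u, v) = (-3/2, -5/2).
E = 101;  F = 60;  G = 37

Partials: r_u = (1, 0, 4*v), r_v = (0, 1, 4*u). As functions of (u, v):
  E = r_u · r_u = 16*v^2 + 1,
  F = r_u · r_v = 16*u*v,
  G = r_v · r_v = 16*u^2 + 1.
Evaluating at (u, v) = (-3/2, -5/2): E = 101, F = 60, G = 37.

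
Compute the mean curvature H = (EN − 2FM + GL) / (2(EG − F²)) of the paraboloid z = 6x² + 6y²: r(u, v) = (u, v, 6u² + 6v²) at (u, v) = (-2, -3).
H = 11244*sqrt(1873)/3508129

With E = 144*u^2 + 1, F = 144*u*v, G = 144*v^2 + 1, L = 12/sqrt(144*u^2 + 144*v^2 + 1), M = 0, N = 12/sqrt(144*u^2 + 144*v^2 + 1), assemble
  H = (EN − 2FM + GL) / (2(EG − F²)) = 12*(72*u^2 + 72*v^2 + 1)/(144*u^2 + 144*v^2 + 1)^(3/2).
At (u, v) = (-2, -3): H = 11244*sqrt(1873)/3508129.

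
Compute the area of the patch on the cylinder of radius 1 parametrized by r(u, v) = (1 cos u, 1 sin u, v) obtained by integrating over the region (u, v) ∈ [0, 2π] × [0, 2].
Area = 4*pi

Area = ∫∫ √(EG − F²) du dv with √(EG − F²) = 1. Integrating over [0, 2π] × [0, 2] gives 4*pi.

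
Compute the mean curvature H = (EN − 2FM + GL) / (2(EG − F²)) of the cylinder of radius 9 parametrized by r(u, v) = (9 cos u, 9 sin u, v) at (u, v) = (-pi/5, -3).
H = -1/18

With E = 81, F = 0, G = 1, L = -9, M = 0, N = 0, assemble
  H = (EN − 2FM + GL) / (2(EG − F²)) = -1/18.
At (u, v) = (-pi/5, -3): H = -1/18.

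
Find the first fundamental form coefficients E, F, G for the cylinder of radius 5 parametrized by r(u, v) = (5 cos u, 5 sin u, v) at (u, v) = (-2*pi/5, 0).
E = 25;  F = 0;  G = 1

Partials: r_u = (-5*sin(u), 5*cos(u), 0), r_v = (0, 0, 1). As functions of (u, v):
  E = r_u · r_u = 25,
  F = r_u · r_v = 0,
  G = r_v · r_v = 1.
Evaluating at (u, v) = (-2*pi/5, 0): E = 25, F = 0, G = 1.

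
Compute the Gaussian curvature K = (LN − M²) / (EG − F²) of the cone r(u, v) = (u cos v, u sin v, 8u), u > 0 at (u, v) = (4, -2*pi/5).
K = 0

Coefficients of the first fundamental form: E = 65, F = 0, G = u^2.
Coefficients of the second fundamental form: L = 0, M = 0, N = 8*sqrt(65)*u^2/(65*Abs(u)).
Assemble K = (LN − M²)/(EG − F²) = 0. At (u, v) = (4, -2*pi/5): K = 0.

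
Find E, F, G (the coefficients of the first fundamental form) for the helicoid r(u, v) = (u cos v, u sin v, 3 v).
E = 1;  F = 0;  G = u^2 + 9

Compute partials: r_u = (cos(v), sin(v), 0), r_v = (-u*sin(v), u*cos(v), 3). Then
  E = r_u · r_u = 1,
  F = r_u · r_v = 0,
  G = r_v · r_v = u^2 + 9.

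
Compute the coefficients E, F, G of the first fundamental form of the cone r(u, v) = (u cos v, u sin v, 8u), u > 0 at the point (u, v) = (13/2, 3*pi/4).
E = 65;  F = 0;  G = 169/4

Partials: r_u = (cos(v), sin(v), 8), r_v = (-u*sin(v), u*cos(v), 0). As functions of (u, v):
  E = r_u · r_u = 65,
  F = r_u · r_v = 0,
  G = r_v · r_v = u^2.
Evaluating at (u, v) = (13/2, 3*pi/4): E = 65, F = 0, G = 169/4.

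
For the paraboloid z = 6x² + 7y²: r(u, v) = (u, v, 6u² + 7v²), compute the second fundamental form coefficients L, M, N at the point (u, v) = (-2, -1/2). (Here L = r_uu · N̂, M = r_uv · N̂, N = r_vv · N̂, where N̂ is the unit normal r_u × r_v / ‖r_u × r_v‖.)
L = 6*sqrt(626)/313;  M = 0;  N = 7*sqrt(626)/313

Compute the unit normal N̂(u, v) = (-12*u/sqrt(144*u^2 + 196*v^2 + 1), -14*v/sqrt(144*u^2 + 196*v^2 + 1), 1/sqrt(144*u^2 + 196*v^2 + 1)), and the second partials r_uu, r_uv, r_vv. Take dot products:
  L(u, v) = r_uu · N̂ = 12/sqrt(144*u^2 + 196*v^2 + 1),
  M(u, v) = r_uv · N̂ = 0,
  N(u, v) = r_vv · N̂ = 14/sqrt(144*u^2 + 196*v^2 + 1).
Evaluating at (u, v) = (-2, -1/2):
  L = 6*sqrt(626)/313, M = 0, N = 7*sqrt(626)/313.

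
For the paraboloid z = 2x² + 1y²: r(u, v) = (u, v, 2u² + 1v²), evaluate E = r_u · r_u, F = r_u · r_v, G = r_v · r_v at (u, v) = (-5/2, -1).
E = 101;  F = 20;  G = 5

Partials: r_u = (1, 0, 4*u), r_v = (0, 1, 2*v). As functions of (u, v):
  E = r_u · r_u = 16*u^2 + 1,
  F = r_u · r_v = 8*u*v,
  G = r_v · r_v = 4*v^2 + 1.
Evaluating at (u, v) = (-5/2, -1): E = 101, F = 20, G = 5.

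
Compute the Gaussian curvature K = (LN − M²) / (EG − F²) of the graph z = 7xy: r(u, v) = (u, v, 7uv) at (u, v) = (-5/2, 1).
K = -784/2030625

Coefficients of the first fundamental form: E = 49*v^2 + 1, F = 49*u*v, G = 49*u^2 + 1.
Coefficients of the second fundamental form: L = 0, M = 7/sqrt(49*u^2 + 49*v^2 + 1), N = 0.
Assemble K = (LN − M²)/(EG − F²) = -49/(2401*u^4 + 4802*u^2*v^2 + 98*u^2 + 2401*v^4 + 98*v^2 + 1). At (u, v) = (-5/2, 1): K = -784/2030625.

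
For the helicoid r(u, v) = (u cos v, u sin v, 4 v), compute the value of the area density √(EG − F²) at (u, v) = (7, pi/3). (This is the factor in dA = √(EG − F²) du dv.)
√(EG − F²)|_{(7, pi/3)} = sqrt(65)

E = 1, F = 0, G = u^2 + 16, so EG − F² = u^2 + 16. Taking the positive square root: √(EG − F²) = sqrt(u^2 + 16). At (u, v) = (7, pi/3): sqrt(65).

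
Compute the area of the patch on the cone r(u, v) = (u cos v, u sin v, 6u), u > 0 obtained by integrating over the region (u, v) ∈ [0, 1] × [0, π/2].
Area = sqrt(37)*pi/4

Area = ∫∫ √(EG − F²) du dv with √(EG − F²) = sqrt(37)*Abs(u). Integrating over [0, 1] × [0, π/2] gives sqrt(37)*pi/4.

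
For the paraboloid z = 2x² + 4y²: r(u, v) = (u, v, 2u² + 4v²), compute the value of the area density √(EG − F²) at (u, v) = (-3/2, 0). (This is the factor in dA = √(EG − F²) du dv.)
√(EG − F²)|_{(-3/2, 0)} = sqrt(37)

E = 16*u^2 + 1, F = 32*u*v, G = 64*v^2 + 1, so EG − F² = 16*u^2 + 64*v^2 + 1. Taking the positive square root: √(EG − F²) = sqrt(16*u^2 + 64*v^2 + 1). At (u, v) = (-3/2, 0): sqrt(37).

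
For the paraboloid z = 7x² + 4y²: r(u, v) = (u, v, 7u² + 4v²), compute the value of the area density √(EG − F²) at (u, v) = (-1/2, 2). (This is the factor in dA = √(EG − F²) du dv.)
√(EG − F²)|_{(-1/2, 2)} = 3*sqrt(34)

E = 196*u^2 + 1, F = 112*u*v, G = 64*v^2 + 1, so EG − F² = 196*u^2 + 64*v^2 + 1. Taking the positive square root: √(EG − F²) = sqrt(196*u^2 + 64*v^2 + 1). At (u, v) = (-1/2, 2): 3*sqrt(34).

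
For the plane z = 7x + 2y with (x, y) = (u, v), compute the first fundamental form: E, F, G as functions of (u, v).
E = 50;  F = 14;  G = 5

Compute partials: r_u = (1, 0, 7), r_v = (0, 1, 2). Then
  E = r_u · r_u = 50,
  F = r_u · r_v = 14,
  G = r_v · r_v = 5.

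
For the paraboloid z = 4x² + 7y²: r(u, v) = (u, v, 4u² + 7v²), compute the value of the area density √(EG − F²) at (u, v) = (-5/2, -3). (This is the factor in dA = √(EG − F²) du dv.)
√(EG − F²)|_{(-5/2, -3)} = sqrt(2165)

E = 64*u^2 + 1, F = 112*u*v, G = 196*v^2 + 1, so EG − F² = 64*u^2 + 196*v^2 + 1. Taking the positive square root: √(EG − F²) = sqrt(64*u^2 + 196*v^2 + 1). At (u, v) = (-5/2, -3): sqrt(2165).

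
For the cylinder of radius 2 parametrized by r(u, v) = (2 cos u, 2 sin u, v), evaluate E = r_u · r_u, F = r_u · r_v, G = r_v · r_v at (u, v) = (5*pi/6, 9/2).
E = 4;  F = 0;  G = 1

Partials: r_u = (-2*sin(u), 2*cos(u), 0), r_v = (0, 0, 1). As functions of (u, v):
  E = r_u · r_u = 4,
  F = r_u · r_v = 0,
  G = r_v · r_v = 1.
Evaluating at (u, v) = (5*pi/6, 9/2): E = 4, F = 0, G = 1.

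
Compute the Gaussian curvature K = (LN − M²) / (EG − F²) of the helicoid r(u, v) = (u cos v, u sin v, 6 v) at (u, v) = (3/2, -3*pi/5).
K = -64/2601

Coefficients of the first fundamental form: E = 1, F = 0, G = u^2 + 36.
Coefficients of the second fundamental form: L = 0, M = -6/sqrt(u^2 + 36), N = 0.
Assemble K = (LN − M²)/(EG − F²) = -36/(u^2 + 36)^2. At (u, v) = (3/2, -3*pi/5): K = -64/2601.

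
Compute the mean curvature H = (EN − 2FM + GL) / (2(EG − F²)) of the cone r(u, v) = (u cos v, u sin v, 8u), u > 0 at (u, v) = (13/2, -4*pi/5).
H = 8*sqrt(65)/845

With E = 65, F = 0, G = u^2, L = 0, M = 0, N = 8*sqrt(65)*u^2/(65*Abs(u)), assemble
  H = (EN − 2FM + GL) / (2(EG − F²)) = 4*sqrt(65)/(65*Abs(u)).
At (u, v) = (13/2, -4*pi/5): H = 8*sqrt(65)/845.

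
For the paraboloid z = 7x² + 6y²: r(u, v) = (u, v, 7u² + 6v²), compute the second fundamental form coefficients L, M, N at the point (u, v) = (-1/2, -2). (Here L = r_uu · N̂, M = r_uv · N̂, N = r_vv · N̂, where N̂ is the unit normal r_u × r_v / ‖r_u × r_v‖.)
L = 7*sqrt(626)/313;  M = 0;  N = 6*sqrt(626)/313

Compute the unit normal N̂(u, v) = (-14*u/sqrt(196*u^2 + 144*v^2 + 1), -12*v/sqrt(196*u^2 + 144*v^2 + 1), 1/sqrt(196*u^2 + 144*v^2 + 1)), and the second partials r_uu, r_uv, r_vv. Take dot products:
  L(u, v) = r_uu · N̂ = 14/sqrt(196*u^2 + 144*v^2 + 1),
  M(u, v) = r_uv · N̂ = 0,
  N(u, v) = r_vv · N̂ = 12/sqrt(196*u^2 + 144*v^2 + 1).
Evaluating at (u, v) = (-1/2, -2):
  L = 7*sqrt(626)/313, M = 0, N = 6*sqrt(626)/313.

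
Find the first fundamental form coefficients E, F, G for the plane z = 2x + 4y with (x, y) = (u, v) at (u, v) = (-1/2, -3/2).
E = 5;  F = 8;  G = 17

Partials: r_u = (1, 0, 2), r_v = (0, 1, 4). As functions of (u, v):
  E = r_u · r_u = 5,
  F = r_u · r_v = 8,
  G = r_v · r_v = 17.
Evaluating at (u, v) = (-1/2, -3/2): E = 5, F = 8, G = 17.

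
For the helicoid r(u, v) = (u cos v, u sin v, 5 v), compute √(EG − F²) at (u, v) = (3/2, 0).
√(EG − F²)|_{(3/2, 0)} = sqrt(109)/2

E = 1, F = 0, G = u^2 + 25; EG − F² = u^2 + 25; √(EG − F²) = sqrt(u^2 + 25). At the given point: sqrt(109)/2.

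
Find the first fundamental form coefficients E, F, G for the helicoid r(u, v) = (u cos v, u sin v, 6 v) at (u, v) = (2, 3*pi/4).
E = 1;  F = 0;  G = 40

Partials: r_u = (cos(v), sin(v), 0), r_v = (-u*sin(v), u*cos(v), 6). As functions of (u, v):
  E = r_u · r_u = 1,
  F = r_u · r_v = 0,
  G = r_v · r_v = u^2 + 36.
Evaluating at (u, v) = (2, 3*pi/4): E = 1, F = 0, G = 40.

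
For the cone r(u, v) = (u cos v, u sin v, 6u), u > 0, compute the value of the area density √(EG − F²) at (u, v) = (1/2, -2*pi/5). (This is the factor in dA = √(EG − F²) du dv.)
√(EG − F²)|_{(1/2, -2*pi/5)} = sqrt(37)/2

E = 37, F = 0, G = u^2, so EG − F² = 37*u^2. Taking the positive square root: √(EG − F²) = sqrt(37)*Abs(u). At (u, v) = (1/2, -2*pi/5): sqrt(37)/2.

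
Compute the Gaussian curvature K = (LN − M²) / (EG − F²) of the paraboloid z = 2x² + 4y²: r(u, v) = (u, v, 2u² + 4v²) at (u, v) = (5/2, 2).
K = 32/127449

Coefficients of the first fundamental form: E = 16*u^2 + 1, F = 32*u*v, G = 64*v^2 + 1.
Coefficients of the second fundamental form: L = 4/sqrt(16*u^2 + 64*v^2 + 1), M = 0, N = 8/sqrt(16*u^2 + 64*v^2 + 1).
Assemble K = (LN − M²)/(EG − F²) = 32/(256*u^4 + 2048*u^2*v^2 + 32*u^2 + 4096*v^4 + 128*v^2 + 1). At (u, v) = (5/2, 2): K = 32/127449.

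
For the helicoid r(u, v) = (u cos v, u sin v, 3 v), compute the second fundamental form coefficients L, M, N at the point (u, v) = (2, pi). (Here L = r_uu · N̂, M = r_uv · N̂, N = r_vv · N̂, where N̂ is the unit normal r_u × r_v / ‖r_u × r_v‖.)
L = 0;  M = -3*sqrt(13)/13;  N = 0

Compute the unit normal N̂(u, v) = (3*sin(v)/sqrt(u^2 + 9), -3*cos(v)/sqrt(u^2 + 9), u/sqrt(u^2 + 9)), and the second partials r_uu, r_uv, r_vv. Take dot products:
  L(u, v) = r_uu · N̂ = 0,
  M(u, v) = r_uv · N̂ = -3/sqrt(u^2 + 9),
  N(u, v) = r_vv · N̂ = 0.
Evaluating at (u, v) = (2, pi):
  L = 0, M = -3*sqrt(13)/13, N = 0.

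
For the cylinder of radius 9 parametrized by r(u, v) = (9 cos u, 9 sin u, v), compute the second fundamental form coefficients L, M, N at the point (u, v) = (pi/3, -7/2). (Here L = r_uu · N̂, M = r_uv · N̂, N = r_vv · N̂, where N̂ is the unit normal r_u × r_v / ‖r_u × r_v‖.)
L = -9;  M = 0;  N = 0

Compute the unit normal N̂(u, v) = (cos(u), sin(u), 0), and the second partials r_uu, r_uv, r_vv. Take dot products:
  L(u, v) = r_uu · N̂ = -9,
  M(u, v) = r_uv · N̂ = 0,
  N(u, v) = r_vv · N̂ = 0.
Evaluating at (u, v) = (pi/3, -7/2):
  L = -9, M = 0, N = 0.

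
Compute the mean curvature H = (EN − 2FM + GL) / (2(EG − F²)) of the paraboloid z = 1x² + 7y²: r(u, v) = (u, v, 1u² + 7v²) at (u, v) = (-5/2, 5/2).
H = 1408*sqrt(139)/521667

With E = 4*u^2 + 1, F = 28*u*v, G = 196*v^2 + 1, L = 2/sqrt(4*u^2 + 196*v^2 + 1), M = 0, N = 14/sqrt(4*u^2 + 196*v^2 + 1), assemble
  H = (EN − 2FM + GL) / (2(EG − F²)) = 4*(7*u^2 + 49*v^2 + 2)/(4*u^2 + 196*v^2 + 1)^(3/2).
At (u, v) = (-5/2, 5/2): H = 1408*sqrt(139)/521667.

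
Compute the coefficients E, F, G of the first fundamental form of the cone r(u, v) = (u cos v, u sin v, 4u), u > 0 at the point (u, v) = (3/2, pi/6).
E = 17;  F = 0;  G = 9/4

Partials: r_u = (cos(v), sin(v), 4), r_v = (-u*sin(v), u*cos(v), 0). As functions of (u, v):
  E = r_u · r_u = 17,
  F = r_u · r_v = 0,
  G = r_v · r_v = u^2.
Evaluating at (u, v) = (3/2, pi/6): E = 17, F = 0, G = 9/4.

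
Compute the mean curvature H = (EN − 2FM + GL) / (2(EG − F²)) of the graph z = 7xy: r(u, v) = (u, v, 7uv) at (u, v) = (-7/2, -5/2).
H = -2401*sqrt(30)/119790

With E = 49*v^2 + 1, F = 49*u*v, G = 49*u^2 + 1, L = 0, M = 7/sqrt(49*u^2 + 49*v^2 + 1), N = 0, assemble
  H = (EN − 2FM + GL) / (2(EG − F²)) = -343*u*v/(49*u^2 + 49*v^2 + 1)^(3/2).
At (u, v) = (-7/2, -5/2): H = -2401*sqrt(30)/119790.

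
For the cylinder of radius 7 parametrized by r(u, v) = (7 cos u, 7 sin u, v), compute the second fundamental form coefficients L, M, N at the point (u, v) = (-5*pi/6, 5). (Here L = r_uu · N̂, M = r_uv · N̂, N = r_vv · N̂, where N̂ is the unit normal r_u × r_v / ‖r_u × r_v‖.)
L = -7;  M = 0;  N = 0

Compute the unit normal N̂(u, v) = (cos(u), sin(u), 0), and the second partials r_uu, r_uv, r_vv. Take dot products:
  L(u, v) = r_uu · N̂ = -7,
  M(u, v) = r_uv · N̂ = 0,
  N(u, v) = r_vv · N̂ = 0.
Evaluating at (u, v) = (-5*pi/6, 5):
  L = -7, M = 0, N = 0.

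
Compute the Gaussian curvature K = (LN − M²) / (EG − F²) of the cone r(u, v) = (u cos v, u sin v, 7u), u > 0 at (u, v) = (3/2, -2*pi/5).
K = 0

Coefficients of the first fundamental form: E = 50, F = 0, G = u^2.
Coefficients of the second fundamental form: L = 0, M = 0, N = 7*sqrt(2)*u^2/(10*Abs(u)).
Assemble K = (LN − M²)/(EG − F²) = 0. At (u, v) = (3/2, -2*pi/5): K = 0.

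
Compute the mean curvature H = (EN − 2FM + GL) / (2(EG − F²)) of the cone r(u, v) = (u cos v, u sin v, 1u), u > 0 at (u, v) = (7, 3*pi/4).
H = sqrt(2)/28

With E = 2, F = 0, G = u^2, L = 0, M = 0, N = sqrt(2)*u^2/(2*Abs(u)), assemble
  H = (EN − 2FM + GL) / (2(EG − F²)) = sqrt(2)/(4*Abs(u)).
At (u, v) = (7, 3*pi/4): H = sqrt(2)/28.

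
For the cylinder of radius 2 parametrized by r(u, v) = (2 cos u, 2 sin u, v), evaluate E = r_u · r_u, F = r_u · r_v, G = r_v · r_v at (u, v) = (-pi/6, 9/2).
E = 4;  F = 0;  G = 1

Partials: r_u = (-2*sin(u), 2*cos(u), 0), r_v = (0, 0, 1). As functions of (u, v):
  E = r_u · r_u = 4,
  F = r_u · r_v = 0,
  G = r_v · r_v = 1.
Evaluating at (u, v) = (-pi/6, 9/2): E = 4, F = 0, G = 1.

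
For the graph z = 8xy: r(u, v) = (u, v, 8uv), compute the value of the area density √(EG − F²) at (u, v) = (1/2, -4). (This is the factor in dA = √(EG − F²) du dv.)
√(EG − F²)|_{(1/2, -4)} = sqrt(1041)

E = 64*v^2 + 1, F = 64*u*v, G = 64*u^2 + 1, so EG − F² = 64*u^2 + 64*v^2 + 1. Taking the positive square root: √(EG − F²) = sqrt(64*u^2 + 64*v^2 + 1). At (u, v) = (1/2, -4): sqrt(1041).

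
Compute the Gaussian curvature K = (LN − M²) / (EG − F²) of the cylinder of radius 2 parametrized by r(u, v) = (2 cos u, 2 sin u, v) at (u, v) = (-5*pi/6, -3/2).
K = 0

Coefficients of the first fundamental form: E = 4, F = 0, G = 1.
Coefficients of the second fundamental form: L = -2, M = 0, N = 0.
Assemble K = (LN − M²)/(EG − F²) = 0. At (u, v) = (-5*pi/6, -3/2): K = 0.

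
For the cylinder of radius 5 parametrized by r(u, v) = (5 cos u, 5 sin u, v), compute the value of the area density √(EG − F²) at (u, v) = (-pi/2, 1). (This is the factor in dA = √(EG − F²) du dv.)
√(EG − F²)|_{(-pi/2, 1)} = 5

E = 25, F = 0, G = 1, so EG − F² = 25. Taking the positive square root: √(EG − F²) = 5. At (u, v) = (-pi/2, 1): 5.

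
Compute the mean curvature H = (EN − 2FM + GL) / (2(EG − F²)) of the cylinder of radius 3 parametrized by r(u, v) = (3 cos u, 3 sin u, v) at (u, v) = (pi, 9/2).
H = -1/6

With E = 9, F = 0, G = 1, L = -3, M = 0, N = 0, assemble
  H = (EN − 2FM + GL) / (2(EG − F²)) = -1/6.
At (u, v) = (pi, 9/2): H = -1/6.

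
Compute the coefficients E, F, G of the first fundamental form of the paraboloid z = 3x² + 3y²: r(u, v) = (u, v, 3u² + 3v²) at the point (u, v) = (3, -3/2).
E = 325;  F = -162;  G = 82

Partials: r_u = (1, 0, 6*u), r_v = (0, 1, 6*v). As functions of (u, v):
  E = r_u · r_u = 36*u^2 + 1,
  F = r_u · r_v = 36*u*v,
  G = r_v · r_v = 36*v^2 + 1.
Evaluating at (u, v) = (3, -3/2): E = 325, F = -162, G = 82.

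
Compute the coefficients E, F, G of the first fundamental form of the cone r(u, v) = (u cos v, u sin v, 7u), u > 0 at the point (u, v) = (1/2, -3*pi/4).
E = 50;  F = 0;  G = 1/4

Partials: r_u = (cos(v), sin(v), 7), r_v = (-u*sin(v), u*cos(v), 0). As functions of (u, v):
  E = r_u · r_u = 50,
  F = r_u · r_v = 0,
  G = r_v · r_v = u^2.
Evaluating at (u, v) = (1/2, -3*pi/4): E = 50, F = 0, G = 1/4.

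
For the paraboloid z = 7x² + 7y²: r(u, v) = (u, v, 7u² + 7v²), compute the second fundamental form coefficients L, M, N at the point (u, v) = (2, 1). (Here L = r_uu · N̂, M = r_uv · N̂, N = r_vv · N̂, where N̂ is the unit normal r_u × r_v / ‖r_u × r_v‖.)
L = 14*sqrt(109)/327;  M = 0;  N = 14*sqrt(109)/327

Compute the unit normal N̂(u, v) = (-14*u/sqrt(196*u^2 + 196*v^2 + 1), -14*v/sqrt(196*u^2 + 196*v^2 + 1), 1/sqrt(196*u^2 + 196*v^2 + 1)), and the second partials r_uu, r_uv, r_vv. Take dot products:
  L(u, v) = r_uu · N̂ = 14/sqrt(196*u^2 + 196*v^2 + 1),
  M(u, v) = r_uv · N̂ = 0,
  N(u, v) = r_vv · N̂ = 14/sqrt(196*u^2 + 196*v^2 + 1).
Evaluating at (u, v) = (2, 1):
  L = 14*sqrt(109)/327, M = 0, N = 14*sqrt(109)/327.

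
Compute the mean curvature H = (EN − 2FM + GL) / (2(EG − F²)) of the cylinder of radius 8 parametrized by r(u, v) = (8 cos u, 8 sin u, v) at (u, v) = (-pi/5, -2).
H = -1/16

With E = 64, F = 0, G = 1, L = -8, M = 0, N = 0, assemble
  H = (EN − 2FM + GL) / (2(EG − F²)) = -1/16.
At (u, v) = (-pi/5, -2): H = -1/16.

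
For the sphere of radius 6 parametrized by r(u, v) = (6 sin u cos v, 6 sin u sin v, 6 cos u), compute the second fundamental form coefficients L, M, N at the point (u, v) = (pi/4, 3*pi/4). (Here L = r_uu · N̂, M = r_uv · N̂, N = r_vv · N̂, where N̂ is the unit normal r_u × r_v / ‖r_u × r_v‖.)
L = -6;  M = 0;  N = -3

Compute the unit normal N̂(u, v) = (sin(u)^2*cos(v)/Abs(sin(u)), sin(u)^2*sin(v)/Abs(sin(u)), sin(2*u)/(2*Abs(sin(u)))), and the second partials r_uu, r_uv, r_vv. Take dot products:
  L(u, v) = r_uu · N̂ = -6*sin(u)/Abs(sin(u)),
  M(u, v) = r_uv · N̂ = 0,
  N(u, v) = r_vv · N̂ = -6*sin(u)^3/Abs(sin(u)).
Evaluating at (u, v) = (pi/4, 3*pi/4):
  L = -6, M = 0, N = -3.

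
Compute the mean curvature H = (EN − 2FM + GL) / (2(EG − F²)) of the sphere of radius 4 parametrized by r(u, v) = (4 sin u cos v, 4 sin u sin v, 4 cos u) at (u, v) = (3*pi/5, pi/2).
H = -1/4

With E = 16, F = 0, G = 16*sin(u)^2, L = -4*sin(u)/Abs(sin(u)), M = 0, N = -4*sin(u)^3/Abs(sin(u)), assemble
  H = (EN − 2FM + GL) / (2(EG − F²)) = -sin(u)/(4*Abs(sin(u))).
At (u, v) = (3*pi/5, pi/2): H = -1/4.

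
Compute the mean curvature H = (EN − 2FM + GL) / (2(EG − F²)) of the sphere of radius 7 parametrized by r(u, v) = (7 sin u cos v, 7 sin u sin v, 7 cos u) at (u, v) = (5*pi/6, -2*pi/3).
H = -1/7

With E = 49, F = 0, G = 49*sin(u)^2, L = -7*sin(u)/Abs(sin(u)), M = 0, N = -7*sin(u)^3/Abs(sin(u)), assemble
  H = (EN − 2FM + GL) / (2(EG − F²)) = -sin(u)/(7*Abs(sin(u))).
At (u, v) = (5*pi/6, -2*pi/3): H = -1/7.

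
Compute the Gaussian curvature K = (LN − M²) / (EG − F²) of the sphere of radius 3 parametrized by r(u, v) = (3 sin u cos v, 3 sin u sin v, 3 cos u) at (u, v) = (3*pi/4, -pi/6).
K = 1/9

Coefficients of the first fundamental form: E = 9, F = 0, G = 9*sin(u)^2.
Coefficients of the second fundamental form: L = -3*sin(u)/Abs(sin(u)), M = 0, N = -3*sin(u)^3/Abs(sin(u)).
Assemble K = (LN − M²)/(EG − F²) = 1/9. At (u, v) = (3*pi/4, -pi/6): K = 1/9.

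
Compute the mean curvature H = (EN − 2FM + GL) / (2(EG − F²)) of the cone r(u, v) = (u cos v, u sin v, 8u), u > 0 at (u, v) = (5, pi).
H = 4*sqrt(65)/325

With E = 65, F = 0, G = u^2, L = 0, M = 0, N = 8*sqrt(65)*u^2/(65*Abs(u)), assemble
  H = (EN − 2FM + GL) / (2(EG − F²)) = 4*sqrt(65)/(65*Abs(u)).
At (u, v) = (5, pi): H = 4*sqrt(65)/325.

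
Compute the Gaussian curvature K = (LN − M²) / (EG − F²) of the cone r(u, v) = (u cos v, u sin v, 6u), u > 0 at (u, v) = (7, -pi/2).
K = 0

Coefficients of the first fundamental form: E = 37, F = 0, G = u^2.
Coefficients of the second fundamental form: L = 0, M = 0, N = 6*sqrt(37)*u^2/(37*Abs(u)).
Assemble K = (LN − M²)/(EG − F²) = 0. At (u, v) = (7, -pi/2): K = 0.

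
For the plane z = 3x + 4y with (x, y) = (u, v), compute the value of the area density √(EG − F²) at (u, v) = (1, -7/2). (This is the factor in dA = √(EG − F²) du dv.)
√(EG − F²)|_{(1, -7/2)} = sqrt(26)

E = 10, F = 12, G = 17, so EG − F² = 26. Taking the positive square root: √(EG − F²) = sqrt(26). At (u, v) = (1, -7/2): sqrt(26).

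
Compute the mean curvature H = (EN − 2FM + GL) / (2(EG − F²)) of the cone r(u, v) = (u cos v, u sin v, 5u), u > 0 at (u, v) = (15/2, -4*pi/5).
H = sqrt(26)/78

With E = 26, F = 0, G = u^2, L = 0, M = 0, N = 5*sqrt(26)*u^2/(26*Abs(u)), assemble
  H = (EN − 2FM + GL) / (2(EG − F²)) = 5*sqrt(26)/(52*Abs(u)).
At (u, v) = (15/2, -4*pi/5): H = sqrt(26)/78.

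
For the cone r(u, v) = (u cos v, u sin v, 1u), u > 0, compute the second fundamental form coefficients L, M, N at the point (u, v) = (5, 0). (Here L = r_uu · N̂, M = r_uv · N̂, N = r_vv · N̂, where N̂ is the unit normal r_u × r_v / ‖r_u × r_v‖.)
L = 0;  M = 0;  N = 5*sqrt(2)/2

Compute the unit normal N̂(u, v) = (-sqrt(2)*u*cos(v)/(2*Abs(u)), -sqrt(2)*u*sin(v)/(2*Abs(u)), sqrt(2)*u/(2*Abs(u))), and the second partials r_uu, r_uv, r_vv. Take dot products:
  L(u, v) = r_uu · N̂ = 0,
  M(u, v) = r_uv · N̂ = 0,
  N(u, v) = r_vv · N̂ = sqrt(2)*u^2/(2*Abs(u)).
Evaluating at (u, v) = (5, 0):
  L = 0, M = 0, N = 5*sqrt(2)/2.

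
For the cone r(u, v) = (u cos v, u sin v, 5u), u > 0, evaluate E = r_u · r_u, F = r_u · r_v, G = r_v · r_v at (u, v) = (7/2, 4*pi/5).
E = 26;  F = 0;  G = 49/4

Partials: r_u = (cos(v), sin(v), 5), r_v = (-u*sin(v), u*cos(v), 0). As functions of (u, v):
  E = r_u · r_u = 26,
  F = r_u · r_v = 0,
  G = r_v · r_v = u^2.
Evaluating at (u, v) = (7/2, 4*pi/5): E = 26, F = 0, G = 49/4.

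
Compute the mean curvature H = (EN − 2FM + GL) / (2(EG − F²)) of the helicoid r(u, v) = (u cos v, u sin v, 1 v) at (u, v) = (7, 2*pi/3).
H = 0

With E = 1, F = 0, G = u^2 + 1, L = 0, M = -1/sqrt(u^2 + 1), N = 0, assemble
  H = (EN − 2FM + GL) / (2(EG − F²)) = 0.
At (u, v) = (7, 2*pi/3): H = 0.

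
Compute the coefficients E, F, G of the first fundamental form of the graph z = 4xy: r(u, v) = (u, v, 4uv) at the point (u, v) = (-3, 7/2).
E = 197;  F = -168;  G = 145

Partials: r_u = (1, 0, 4*v), r_v = (0, 1, 4*u). As functions of (u, v):
  E = r_u · r_u = 16*v^2 + 1,
  F = r_u · r_v = 16*u*v,
  G = r_v · r_v = 16*u^2 + 1.
Evaluating at (u, v) = (-3, 7/2): E = 197, F = -168, G = 145.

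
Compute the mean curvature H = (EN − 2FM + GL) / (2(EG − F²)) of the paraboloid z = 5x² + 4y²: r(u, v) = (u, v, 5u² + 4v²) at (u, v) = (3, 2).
H = 4889*sqrt(1157)/1338649

With E = 100*u^2 + 1, F = 80*u*v, G = 64*v^2 + 1, L = 10/sqrt(100*u^2 + 64*v^2 + 1), M = 0, N = 8/sqrt(100*u^2 + 64*v^2 + 1), assemble
  H = (EN − 2FM + GL) / (2(EG − F²)) = (400*u^2 + 320*v^2 + 9)/(100*u^2 + 64*v^2 + 1)^(3/2).
At (u, v) = (3, 2): H = 4889*sqrt(1157)/1338649.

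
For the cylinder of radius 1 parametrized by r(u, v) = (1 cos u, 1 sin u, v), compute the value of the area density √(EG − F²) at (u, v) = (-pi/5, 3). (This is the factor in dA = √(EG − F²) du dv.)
√(EG − F²)|_{(-pi/5, 3)} = 1

E = 1, F = 0, G = 1, so EG − F² = 1. Taking the positive square root: √(EG − F²) = 1. At (u, v) = (-pi/5, 3): 1.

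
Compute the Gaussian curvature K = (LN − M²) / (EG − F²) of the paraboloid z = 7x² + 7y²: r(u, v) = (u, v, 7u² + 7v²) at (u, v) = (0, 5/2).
K = 49/375769

Coefficients of the first fundamental form: E = 196*u^2 + 1, F = 196*u*v, G = 196*v^2 + 1.
Coefficients of the second fundamental form: L = 14/sqrt(196*u^2 + 196*v^2 + 1), M = 0, N = 14/sqrt(196*u^2 + 196*v^2 + 1).
Assemble K = (LN − M²)/(EG − F²) = 196/(38416*u^4 + 76832*u^2*v^2 + 392*u^2 + 38416*v^4 + 392*v^2 + 1). At (u, v) = (0, 5/2): K = 49/375769.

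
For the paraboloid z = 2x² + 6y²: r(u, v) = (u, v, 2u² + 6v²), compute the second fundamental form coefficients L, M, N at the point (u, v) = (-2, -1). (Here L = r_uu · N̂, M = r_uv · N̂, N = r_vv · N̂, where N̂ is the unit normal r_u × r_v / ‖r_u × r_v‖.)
L = 4*sqrt(209)/209;  M = 0;  N = 12*sqrt(209)/209

Compute the unit normal N̂(u, v) = (-4*u/sqrt(16*u^2 + 144*v^2 + 1), -12*v/sqrt(16*u^2 + 144*v^2 + 1), 1/sqrt(16*u^2 + 144*v^2 + 1)), and the second partials r_uu, r_uv, r_vv. Take dot products:
  L(u, v) = r_uu · N̂ = 4/sqrt(16*u^2 + 144*v^2 + 1),
  M(u, v) = r_uv · N̂ = 0,
  N(u, v) = r_vv · N̂ = 12/sqrt(16*u^2 + 144*v^2 + 1).
Evaluating at (u, v) = (-2, -1):
  L = 4*sqrt(209)/209, M = 0, N = 12*sqrt(209)/209.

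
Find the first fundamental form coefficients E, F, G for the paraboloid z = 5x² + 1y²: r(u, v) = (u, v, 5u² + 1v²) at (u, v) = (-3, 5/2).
E = 901;  F = -150;  G = 26

Partials: r_u = (1, 0, 10*u), r_v = (0, 1, 2*v). As functions of (u, v):
  E = r_u · r_u = 100*u^2 + 1,
  F = r_u · r_v = 20*u*v,
  G = r_v · r_v = 4*v^2 + 1.
Evaluating at (u, v) = (-3, 5/2): E = 901, F = -150, G = 26.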